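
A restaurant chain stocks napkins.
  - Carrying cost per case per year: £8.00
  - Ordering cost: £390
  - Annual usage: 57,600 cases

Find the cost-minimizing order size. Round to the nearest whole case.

2,370 cases

2DS/H = 2·57,600·390/8 = 5,616,000.00
EOQ = √5,616,000.00 ≈ 2,369.81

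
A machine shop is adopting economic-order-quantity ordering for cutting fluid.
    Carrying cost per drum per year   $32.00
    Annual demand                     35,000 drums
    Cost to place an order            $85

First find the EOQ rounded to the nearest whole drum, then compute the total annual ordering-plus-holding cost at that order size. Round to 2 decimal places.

Optimal lot size Q* = (2 × 35,000 × $85 / $32)^½ ≈ 431.20 → Q = 431 drums
Ordering: D/Q × S = 35,000/431 × $85 = $6,902.55
Holding:  Q/2 × H = 431/2 × $32 = $6,896.00
Total = $6,902.55 + $6,896.00 = $13,798.55

$13,798.55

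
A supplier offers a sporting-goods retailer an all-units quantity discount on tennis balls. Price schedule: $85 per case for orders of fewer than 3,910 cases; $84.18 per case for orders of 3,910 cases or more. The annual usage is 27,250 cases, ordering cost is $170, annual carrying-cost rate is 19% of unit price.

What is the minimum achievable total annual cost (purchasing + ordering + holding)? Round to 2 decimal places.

H₁ = 19%×$85 = $16.1500;  H₂ = 19%×$84.18 = $15.9942
EOQ₁ = √(2×27,250×170/16.1500) = 757.42  (< 3,910, feasible at tier 1)
EOQ₂ = √(2×27,250×170/15.9942) = 761.10  (< 3,910 → use Q = 3,910 at tier-2 price)
TC(tier 1 (EOQ₁), Q≈757.4) = $2,328,482.32
TC(tier 2, Q≈3,910.0) = $2,326,358.44
Minimum at tier 2: $2,326,358.44

$2,326,358.44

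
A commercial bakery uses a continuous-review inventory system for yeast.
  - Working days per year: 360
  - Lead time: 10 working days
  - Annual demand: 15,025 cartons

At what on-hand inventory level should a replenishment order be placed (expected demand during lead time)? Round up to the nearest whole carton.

Daily demand d = 15,025 / 360 = 41.736 cartons/day
Demand during lead time = 41.736 × 10 = 417.36
Reorder point = 417.36 → round up

418 cartons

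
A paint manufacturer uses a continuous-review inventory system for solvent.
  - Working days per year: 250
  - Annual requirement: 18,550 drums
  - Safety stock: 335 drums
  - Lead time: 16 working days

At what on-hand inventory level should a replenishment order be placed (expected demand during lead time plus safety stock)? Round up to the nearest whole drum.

Daily demand d = 18,550 / 250 = 74.200 drums/day
Demand during lead time = 74.200 × 16 = 1,187.20
Reorder point = 1,187.20 + 335 = 1,522.20 → round up

1,523 drums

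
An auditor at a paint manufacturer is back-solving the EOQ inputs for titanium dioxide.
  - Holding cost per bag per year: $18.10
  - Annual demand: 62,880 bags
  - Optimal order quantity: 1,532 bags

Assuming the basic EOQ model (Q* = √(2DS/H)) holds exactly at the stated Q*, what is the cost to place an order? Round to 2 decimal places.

From Q* = √(2DS/H) ⇒ Q*² = 2DS/H.
S = Q²H / (2D) = 1,532² × 18.1 / (2 × 62,880) = 337.7953

$337.80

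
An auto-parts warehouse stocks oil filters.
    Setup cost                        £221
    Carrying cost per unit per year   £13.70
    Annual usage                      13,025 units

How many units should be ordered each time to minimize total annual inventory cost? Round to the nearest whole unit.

648 units

Optimal lot size Q* = (2 × 13,025 × £221 / £13.7)^½ ≈ 648.25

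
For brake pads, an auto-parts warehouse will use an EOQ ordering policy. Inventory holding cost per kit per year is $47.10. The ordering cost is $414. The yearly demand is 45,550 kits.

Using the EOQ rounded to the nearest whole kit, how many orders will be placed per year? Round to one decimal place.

50.9 orders per year

Q* = √(2·D·S / H) = √(2·45,550·414 / 47.1) = √800,751.6 ≈ 894.85 → Q = 895
Orders per year = D/Q = 45,550 / 895 = 50.894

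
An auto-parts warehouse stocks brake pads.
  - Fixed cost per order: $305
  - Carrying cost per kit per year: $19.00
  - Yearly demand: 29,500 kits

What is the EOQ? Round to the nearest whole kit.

973 kits

2DS/H = 2·29,500·305/19 = 947,105.26
EOQ = √947,105.26 ≈ 973.19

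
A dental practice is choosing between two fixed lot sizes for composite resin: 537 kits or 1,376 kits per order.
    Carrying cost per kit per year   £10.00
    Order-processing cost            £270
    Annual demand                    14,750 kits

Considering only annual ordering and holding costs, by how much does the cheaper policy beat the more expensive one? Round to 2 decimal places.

For each Q, cost = (D/Q)·S + (Q/2)·H.
TC(537) = (14,750/537)×270 + (537/2)×10 = £10,101.20
TC(1,376) = (14,750/1,376)×270 + (1,376/2)×10 = £9,774.26
|ΔTC| = |£10,101.20 − £9,774.26| = £326.94

£326.94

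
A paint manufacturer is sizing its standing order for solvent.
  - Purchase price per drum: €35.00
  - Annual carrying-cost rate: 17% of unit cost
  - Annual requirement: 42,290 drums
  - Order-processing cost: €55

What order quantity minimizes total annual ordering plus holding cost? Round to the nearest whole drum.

884 drums

H = i·C = 0.17 × €35 = €5.9500 per drum-year
EOQ = √(2DS/H) = √(2 × 42,290 × 55 / 5.95)
    = √(781,831.93) ≈ 884.21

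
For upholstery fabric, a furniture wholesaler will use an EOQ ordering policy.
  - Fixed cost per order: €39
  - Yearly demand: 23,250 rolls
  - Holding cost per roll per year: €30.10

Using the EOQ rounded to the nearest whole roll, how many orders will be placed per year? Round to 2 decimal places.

94.90 orders per year

Q* = √(2·D·S / H) = √(2·23,250·39 / 30.1) = √60,249.2 ≈ 245.46 → Q = 245
Orders per year = D/Q = 23,250 / 245 = 94.898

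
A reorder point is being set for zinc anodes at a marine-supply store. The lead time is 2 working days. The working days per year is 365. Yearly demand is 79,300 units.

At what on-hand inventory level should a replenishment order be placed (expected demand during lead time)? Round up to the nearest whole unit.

435 units

Daily demand d = 79,300 / 365 = 217.260 units/day
Demand during lead time = 217.260 × 2 = 434.52
Reorder point = 434.52 → round up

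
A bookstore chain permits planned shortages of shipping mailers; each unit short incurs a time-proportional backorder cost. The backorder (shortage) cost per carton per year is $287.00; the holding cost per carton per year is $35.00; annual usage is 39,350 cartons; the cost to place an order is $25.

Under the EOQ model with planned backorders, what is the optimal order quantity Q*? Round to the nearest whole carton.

Q* = √(2DS/H) · √((H + b)/b)
   = √(2 × 39,350 × 25 / 35) · √((35 + 287) / 287)
   = 237.096 × 1.0592 ≈ 251.14

251 cartons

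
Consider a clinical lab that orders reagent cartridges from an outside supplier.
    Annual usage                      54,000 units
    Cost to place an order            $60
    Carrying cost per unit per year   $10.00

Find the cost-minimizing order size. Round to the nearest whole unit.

Q* = √(2·D·S / H) = √(2·54,000·60 / 10) = √648,000.0 ≈ 804.98

805 units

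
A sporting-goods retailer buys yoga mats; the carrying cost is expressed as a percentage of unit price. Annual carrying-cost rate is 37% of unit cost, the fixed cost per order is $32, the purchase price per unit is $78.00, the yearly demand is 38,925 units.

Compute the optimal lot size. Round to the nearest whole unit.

Holding cost per unit per year: H = 37% × $78 = $28.8600
Q* = √(2·D·S / H) = √(2·38,925·32 / 28.86) = √86,320.2 ≈ 293.80

294 units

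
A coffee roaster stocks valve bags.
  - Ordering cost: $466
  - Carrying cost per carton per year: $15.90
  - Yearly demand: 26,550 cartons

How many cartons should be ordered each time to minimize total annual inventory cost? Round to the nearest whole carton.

Q* = √(2·D·S / H) = √(2·26,550·466 / 15.9) = √1,556,264.2 ≈ 1,247.50

1,248 cartons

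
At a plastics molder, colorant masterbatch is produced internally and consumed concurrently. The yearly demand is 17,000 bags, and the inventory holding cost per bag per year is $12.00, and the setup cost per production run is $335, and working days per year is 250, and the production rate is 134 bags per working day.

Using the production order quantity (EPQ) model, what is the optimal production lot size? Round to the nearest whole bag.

d = 17,000/250 = 68.0000 bags/day;  effective holding cost H(1 − d/p) = 12·(1 − 68.0000/134) = 5.91045
Q* = √(2DS / H_eff) = √(2·17,000·335 / 5.91045) ≈ 1,388.20

1,388 bags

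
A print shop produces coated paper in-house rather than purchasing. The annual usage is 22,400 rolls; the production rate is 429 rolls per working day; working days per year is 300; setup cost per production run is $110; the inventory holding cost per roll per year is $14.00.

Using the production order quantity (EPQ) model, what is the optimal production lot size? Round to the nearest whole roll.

d = 22,400/300 = 74.6667 rolls/day;  effective holding cost H(1 − d/p) = 14·(1 − 74.6667/429) = 11.56333
Q* = √(2DS / H_eff) = √(2·22,400·110 / 11.56333) ≈ 652.82

653 rolls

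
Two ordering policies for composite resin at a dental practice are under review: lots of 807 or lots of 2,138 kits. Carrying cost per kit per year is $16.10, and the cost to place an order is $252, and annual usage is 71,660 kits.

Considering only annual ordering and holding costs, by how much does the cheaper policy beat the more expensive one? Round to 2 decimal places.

TC(Q) = (D/Q)S + (Q/2)H
TC(807) = (71,660/807)×252 + (807/2)×16.1 = $28,873.45
TC(2,138) = (71,660/2,138)×252 + (2,138/2)×16.1 = $25,657.26
Cheaper: Q = 2,138.  Difference = $3,216.19

$3,216.19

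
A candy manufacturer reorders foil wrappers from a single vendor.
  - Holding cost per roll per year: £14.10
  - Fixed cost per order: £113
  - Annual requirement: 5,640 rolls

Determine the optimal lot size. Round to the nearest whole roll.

Q* = √(2·D·S / H) = √(2·5,640·113 / 14.1) = √90,400.0 ≈ 300.67

301 rolls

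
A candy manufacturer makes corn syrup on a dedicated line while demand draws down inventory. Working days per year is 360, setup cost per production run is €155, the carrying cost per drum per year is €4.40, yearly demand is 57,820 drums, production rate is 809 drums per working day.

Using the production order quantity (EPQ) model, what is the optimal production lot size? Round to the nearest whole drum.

2,254 drums

Daily demand d = 57,820/360 = 160.611; p = 809; 1 − d/p = 0.80147
EPQ = √(2DS / (H(1 − d/p)))
    = √(2 × 57,820 × 155 / (4.4 × 0.80147)) ≈ 2,254.50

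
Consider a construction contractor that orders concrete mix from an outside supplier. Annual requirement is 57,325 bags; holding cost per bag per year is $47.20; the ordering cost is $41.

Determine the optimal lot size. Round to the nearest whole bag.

316 bags

Q* = √(2·D·S / H) = √(2·57,325·41 / 47.2) = √99,590.0 ≈ 315.58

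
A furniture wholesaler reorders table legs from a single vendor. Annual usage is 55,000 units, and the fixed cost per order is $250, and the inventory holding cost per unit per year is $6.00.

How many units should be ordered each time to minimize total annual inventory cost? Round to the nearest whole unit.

Q* = √(2·D·S / H) = √(2·55,000·250 / 6) = √4,583,333.3 ≈ 2,140.87

2,141 units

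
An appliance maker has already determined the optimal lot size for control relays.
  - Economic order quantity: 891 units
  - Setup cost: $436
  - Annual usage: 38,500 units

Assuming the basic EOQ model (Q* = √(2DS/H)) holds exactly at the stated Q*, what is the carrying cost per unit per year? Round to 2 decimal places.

Since Q* = (2DS/H)^½, squaring gives Q*²·H = 2DS.
H = 2DS / Q² = 2 × 38,500 × 436 / 891² = 42.2885

$42.29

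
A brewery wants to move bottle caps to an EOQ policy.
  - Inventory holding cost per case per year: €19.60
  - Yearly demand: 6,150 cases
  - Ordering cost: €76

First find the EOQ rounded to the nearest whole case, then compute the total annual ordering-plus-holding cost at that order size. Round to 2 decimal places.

Q* = √(2·D·S / H) = √(2·6,150·76 / 19.6) = √47,693.9 ≈ 218.39 → Q = 218 cases
Annual ordering cost = (D/Q)·S = (6,150/218) × 76 = €2,144.04
Annual holding cost  = (Q/2)·H = (218/2) × 19.6 = €2,136.40
Total = €2,144.04 + €2,136.40 = €4,280.44

€4,280.44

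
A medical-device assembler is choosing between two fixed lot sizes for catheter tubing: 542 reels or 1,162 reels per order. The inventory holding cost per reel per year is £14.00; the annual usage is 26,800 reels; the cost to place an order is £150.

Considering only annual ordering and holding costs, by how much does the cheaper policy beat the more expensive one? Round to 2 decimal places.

TC(Q) = (D/Q)S + (Q/2)H
TC(542) = (26,800/542)×150 + (542/2)×14 = £11,210.97
TC(1,162) = (26,800/1,162)×150 + (1,162/2)×14 = £11,593.55
Lots of 542 are cheaper by £382.58.

£382.58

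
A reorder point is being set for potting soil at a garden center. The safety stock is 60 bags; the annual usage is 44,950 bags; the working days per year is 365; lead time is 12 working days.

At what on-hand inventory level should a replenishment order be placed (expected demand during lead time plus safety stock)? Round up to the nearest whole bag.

Daily demand d = 44,950 / 365 = 123.151 bags/day
Demand during lead time = 123.151 × 12 = 1,477.81
Reorder point = 1,477.81 + 60 = 1,537.81 → round up

1,538 bags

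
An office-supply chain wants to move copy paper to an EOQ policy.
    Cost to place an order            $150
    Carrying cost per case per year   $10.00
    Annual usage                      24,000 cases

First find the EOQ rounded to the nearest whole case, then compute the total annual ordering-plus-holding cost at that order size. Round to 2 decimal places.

$8,485.28

EOQ = √(2DS/H) = √(2 × 24,000 × 150 / 10)
    = √(720,000.00) ≈ 848.53 → Q = 849 cases
Orders/yr = 24,000/849 = 28.269; ordering cost = 28.269 × $150 = $4,240.28
Average inventory = 849/2 = 424.5; holding cost = 424.5 × $10 = $4,245.00
Total = $4,240.28 + $4,245.00 = $8,485.28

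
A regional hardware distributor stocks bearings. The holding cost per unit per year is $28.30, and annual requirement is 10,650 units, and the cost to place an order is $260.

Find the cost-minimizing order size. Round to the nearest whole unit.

442 units

EOQ = √(2DS/H) = √(2 × 10,650 × 260 / 28.3)
    = √(195,689.05) ≈ 442.37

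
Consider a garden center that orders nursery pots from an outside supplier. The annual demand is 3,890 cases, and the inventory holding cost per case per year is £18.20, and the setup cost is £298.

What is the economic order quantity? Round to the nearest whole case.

357 cases

Q* = √(2·D·S / H) = √(2·3,890·298 / 18.2) = √127,386.8 ≈ 356.91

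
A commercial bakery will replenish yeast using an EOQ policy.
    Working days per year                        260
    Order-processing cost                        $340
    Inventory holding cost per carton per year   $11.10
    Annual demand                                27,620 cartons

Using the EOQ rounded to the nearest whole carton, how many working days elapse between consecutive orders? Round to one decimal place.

12.2 days

Q* = √(2·D·S / H) = √(2·27,620·340 / 11.1) = √1,692,036.0 ≈ 1,300.78 → Q = 1,301 cartons
T = Q/D × 260 days = 1,301/27,620 × 260 = 12.247 days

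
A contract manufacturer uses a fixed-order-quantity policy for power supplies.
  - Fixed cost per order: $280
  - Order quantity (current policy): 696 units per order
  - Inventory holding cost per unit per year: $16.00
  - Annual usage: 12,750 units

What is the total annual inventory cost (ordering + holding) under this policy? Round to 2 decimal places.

$10,697.31

Orders/yr = 12,750/696 = 18.319; ordering cost = 18.319 × $280 = $5,129.31
Average inventory = 696/2 = 348; holding cost = 348 × $16 = $5,568.00
Total = $5,129.31 + $5,568.00 = $10,697.31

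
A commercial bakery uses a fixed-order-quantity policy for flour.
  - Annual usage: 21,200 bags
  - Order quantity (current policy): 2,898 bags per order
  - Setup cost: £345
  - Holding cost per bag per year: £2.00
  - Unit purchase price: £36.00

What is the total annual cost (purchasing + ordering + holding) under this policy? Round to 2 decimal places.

£768,621.81

Ordering: D/Q × S = 21,200/2,898 × £345 = £2,523.81
Holding:  Q/2 × H = 2,898/2 × £2 = £2,898.00
Purchase cost = D·C = 21,200 × 36 = £763,200.00
Total = £2,523.81 + £2,898.00 + £763,200.00 = £768,621.81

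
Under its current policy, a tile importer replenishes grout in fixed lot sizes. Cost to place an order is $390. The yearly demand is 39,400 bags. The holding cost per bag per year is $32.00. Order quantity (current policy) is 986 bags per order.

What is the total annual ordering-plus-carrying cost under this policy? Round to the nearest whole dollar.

$31,360

Ordering: D/Q × S = 39,400/986 × $390 = $15,584.18
Holding:  Q/2 × H = 986/2 × $32 = $15,776.00
Total = $15,584.18 + $15,776.00 = $31,360.18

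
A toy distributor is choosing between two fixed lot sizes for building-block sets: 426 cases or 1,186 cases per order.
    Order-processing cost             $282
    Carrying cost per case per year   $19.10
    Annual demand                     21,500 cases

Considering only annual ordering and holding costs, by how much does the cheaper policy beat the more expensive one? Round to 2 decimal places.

$1,862.25

Annual cost at Q: ordering D·S/Q plus holding Q·H/2.
TC(426) = (21,500/426)×282 + (426/2)×19.1 = $18,300.69
TC(1,186) = (21,500/1,186)×282 + (1,186/2)×19.1 = $16,438.44
|ΔTC| = |$18,300.69 − $16,438.44| = $1,862.25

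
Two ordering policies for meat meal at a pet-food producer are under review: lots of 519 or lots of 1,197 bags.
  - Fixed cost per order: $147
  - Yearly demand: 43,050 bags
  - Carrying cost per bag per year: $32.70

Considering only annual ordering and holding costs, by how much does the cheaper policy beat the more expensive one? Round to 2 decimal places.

$4,178.79

Annual cost at Q: ordering D·S/Q plus holding Q·H/2.
TC(519) = (43,050/519)×147 + (519/2)×32.7 = $20,679.00
TC(1,197) = (43,050/1,197)×147 + (1,197/2)×32.7 = $24,857.79
Cheaper: Q = 519.  Difference = $4,178.79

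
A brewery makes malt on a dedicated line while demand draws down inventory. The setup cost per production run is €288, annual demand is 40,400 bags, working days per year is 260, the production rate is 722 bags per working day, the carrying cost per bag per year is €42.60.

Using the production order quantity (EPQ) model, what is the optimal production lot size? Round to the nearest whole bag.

834 bags

d = 40,400/260 = 155.3846 bags/day;  effective holding cost H(1 − d/p) = 42.6·(1 − 155.3846/722) = 33.43188
Q* = √(2DS / H_eff) = √(2·40,400·288 / 33.43188) ≈ 834.30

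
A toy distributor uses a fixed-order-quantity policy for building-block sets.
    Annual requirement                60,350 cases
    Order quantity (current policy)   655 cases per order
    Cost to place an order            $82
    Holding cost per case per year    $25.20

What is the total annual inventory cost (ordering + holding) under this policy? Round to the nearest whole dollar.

$15,808

Ordering: D/Q × S = 60,350/655 × $82 = $7,555.27
Holding:  Q/2 × H = 655/2 × $25.2 = $8,253.00
Total = $7,555.27 + $8,253.00 = $15,808.27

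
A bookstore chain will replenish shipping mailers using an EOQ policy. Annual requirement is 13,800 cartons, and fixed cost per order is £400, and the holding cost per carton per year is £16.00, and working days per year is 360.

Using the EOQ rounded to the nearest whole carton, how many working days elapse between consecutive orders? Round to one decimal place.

21.7 days

Optimal lot size Q* = (2 × 13,800 × £400 / £16)^½ ≈ 830.66 → Q = 831 cartons
Days between orders = 360 / (D/Q) = 360 / 16.606 ≈ 21.678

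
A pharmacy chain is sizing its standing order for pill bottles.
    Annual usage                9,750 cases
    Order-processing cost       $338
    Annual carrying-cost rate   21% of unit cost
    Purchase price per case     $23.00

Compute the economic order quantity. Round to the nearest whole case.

1,168 cases

Carrying cost H = $23 × 21% = $4.8300/case/yr
EOQ = √(2DS/H) = √(2 × 9,750 × 338 / 4.83)
    = √(1,364,596.27) ≈ 1,168.16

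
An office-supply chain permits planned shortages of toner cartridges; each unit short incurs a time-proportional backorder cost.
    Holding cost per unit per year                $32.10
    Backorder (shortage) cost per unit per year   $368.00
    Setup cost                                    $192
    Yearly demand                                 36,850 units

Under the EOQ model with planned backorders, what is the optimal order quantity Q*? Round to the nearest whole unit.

Q* = √(2DS/H) · √((H + b)/b)
   = √(2 × 36,850 × 192 / 32.1) · √((32.1 + 368) / 368)
   = 663.945 × 1.0427 ≈ 692.30

692 units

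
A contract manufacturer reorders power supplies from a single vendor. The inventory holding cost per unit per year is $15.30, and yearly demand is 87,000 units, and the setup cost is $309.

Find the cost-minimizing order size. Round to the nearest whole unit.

1,875 units

Optimal lot size Q* = (2 × 87,000 × $309 / $15.3)^½ ≈ 1,874.60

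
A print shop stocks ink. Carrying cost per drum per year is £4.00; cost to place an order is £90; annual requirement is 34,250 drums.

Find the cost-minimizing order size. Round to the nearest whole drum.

1,241 drums

EOQ = √(2DS/H) = √(2 × 34,250 × 90 / 4)
    = √(1,541,250.00) ≈ 1,241.47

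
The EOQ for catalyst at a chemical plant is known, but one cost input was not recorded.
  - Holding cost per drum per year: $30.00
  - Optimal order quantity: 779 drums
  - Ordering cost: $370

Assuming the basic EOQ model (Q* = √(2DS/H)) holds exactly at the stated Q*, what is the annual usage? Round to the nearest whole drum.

24,602 drums per year

From Q* = √(2DS/H) ⇒ Q*² = 2DS/H.
D = Q²H / (2S) = 779² × 30 / (2 × 370) = 24,601.66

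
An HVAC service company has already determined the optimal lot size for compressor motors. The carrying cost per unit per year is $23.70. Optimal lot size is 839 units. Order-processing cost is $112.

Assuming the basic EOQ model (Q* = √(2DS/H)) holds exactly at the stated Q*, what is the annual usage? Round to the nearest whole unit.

From Q* = √(2DS/H) ⇒ Q*² = 2DS/H.
D = Q²H / (2S) = 839² × 23.7 / (2 × 112) = 74,477.36

74,477 units per year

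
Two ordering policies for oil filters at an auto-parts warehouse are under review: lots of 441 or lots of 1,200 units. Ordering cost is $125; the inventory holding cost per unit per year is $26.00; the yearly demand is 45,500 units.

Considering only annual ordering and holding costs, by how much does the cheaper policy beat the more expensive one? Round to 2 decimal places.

$1,709.76

For each Q, cost = (D/Q)·S + (Q/2)·H.
TC(441) = (45,500/441)×125 + (441/2)×26 = $18,629.83
TC(1,200) = (45,500/1,200)×125 + (1,200/2)×26 = $20,339.58
Lots of 441 are cheaper by $1,709.76.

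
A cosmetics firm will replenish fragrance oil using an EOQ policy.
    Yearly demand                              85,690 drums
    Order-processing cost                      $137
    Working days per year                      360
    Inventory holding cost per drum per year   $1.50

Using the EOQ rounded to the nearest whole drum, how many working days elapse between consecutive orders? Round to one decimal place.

16.6 days

EOQ = √(2DS/H) = √(2 × 85,690 × 137 / 1.5)
    = √(15,652,706.67) ≈ 3,956.35 → Q = 3,956 drums
T = Q/D × 360 days = 3,956/85,690 × 360 = 16.620 days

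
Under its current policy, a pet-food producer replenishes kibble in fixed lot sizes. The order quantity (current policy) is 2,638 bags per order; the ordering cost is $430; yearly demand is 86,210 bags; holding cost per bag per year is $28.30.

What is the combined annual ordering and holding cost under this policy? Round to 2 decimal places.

Ordering: D/Q × S = 86,210/2,638 × $430 = $14,052.43
Holding:  Q/2 × H = 2,638/2 × $28.3 = $37,327.70
Total = $14,052.43 + $37,327.70 = $51,380.13

$51,380.13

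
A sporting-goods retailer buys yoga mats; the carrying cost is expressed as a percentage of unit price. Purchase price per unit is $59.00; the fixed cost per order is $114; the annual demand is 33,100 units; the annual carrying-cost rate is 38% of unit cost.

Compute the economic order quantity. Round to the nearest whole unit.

H = i·C = 0.38 × $59 = $22.4200 per unit-year
2DS/H = 2·33,100·114/22.42 = 336,610.17
EOQ = √336,610.17 ≈ 580.18

580 units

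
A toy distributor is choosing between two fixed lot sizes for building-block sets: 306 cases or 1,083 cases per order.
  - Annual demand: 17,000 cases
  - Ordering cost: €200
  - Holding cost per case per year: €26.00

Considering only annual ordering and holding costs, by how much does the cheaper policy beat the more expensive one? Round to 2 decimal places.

TC(Q) = (D/Q)S + (Q/2)H
TC(306) = (17,000/306)×200 + (306/2)×26 = €15,089.11
TC(1,083) = (17,000/1,083)×200 + (1,083/2)×26 = €17,218.43
Cheaper: Q = 306.  Difference = €2,129.32

€2,129.32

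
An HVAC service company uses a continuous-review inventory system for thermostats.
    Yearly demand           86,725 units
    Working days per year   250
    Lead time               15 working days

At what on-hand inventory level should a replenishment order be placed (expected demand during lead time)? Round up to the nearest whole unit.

Daily demand d = 86,725 / 250 = 346.900 units/day
Demand during lead time = 346.900 × 15 = 5,203.50
Reorder point = 5,203.50 → round up

5,204 units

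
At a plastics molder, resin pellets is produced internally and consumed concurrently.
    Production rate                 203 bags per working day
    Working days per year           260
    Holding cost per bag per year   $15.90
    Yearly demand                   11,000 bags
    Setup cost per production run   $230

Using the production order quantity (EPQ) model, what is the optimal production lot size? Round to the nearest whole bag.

634 bags

Daily demand d = 11,000/260 = 42.308; p = 203; 1 − d/p = 0.79159
EPQ = √(2DS / (H(1 − d/p)))
    = √(2 × 11,000 × 230 / (15.9 × 0.79159)) ≈ 634.06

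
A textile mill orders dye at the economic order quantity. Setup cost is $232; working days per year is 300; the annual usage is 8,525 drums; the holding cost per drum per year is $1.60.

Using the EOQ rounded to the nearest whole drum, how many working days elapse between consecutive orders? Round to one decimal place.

55.3 days

EOQ = √(2DS/H) = √(2 × 8,525 × 232 / 1.6)
    = √(2,472,250.00) ≈ 1,572.34 → Q = 1,572 drums
Cycle time = (working days × Q)/D = (300 × 1,572) / 8,525 = 55.320 days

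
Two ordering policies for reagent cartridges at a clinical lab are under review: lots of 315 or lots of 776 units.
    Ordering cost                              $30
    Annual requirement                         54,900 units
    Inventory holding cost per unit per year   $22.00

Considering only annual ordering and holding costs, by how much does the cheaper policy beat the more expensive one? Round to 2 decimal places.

$1,964.85

Annual cost at Q: ordering D·S/Q plus holding Q·H/2.
TC(315) = (54,900/315)×30 + (315/2)×22 = $8,693.57
TC(776) = (54,900/776)×30 + (776/2)×22 = $10,658.42
Lots of 315 are cheaper by $1,964.85.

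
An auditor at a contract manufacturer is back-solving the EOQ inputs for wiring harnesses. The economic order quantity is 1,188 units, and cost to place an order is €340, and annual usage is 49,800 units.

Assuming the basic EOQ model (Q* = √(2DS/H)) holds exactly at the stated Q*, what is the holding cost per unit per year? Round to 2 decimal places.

€23.99

From Q* = √(2DS/H) ⇒ Q*² = 2DS/H.
H = 2DS / Q² = 2 × 49,800 × 340 / 1,188² = 23.9942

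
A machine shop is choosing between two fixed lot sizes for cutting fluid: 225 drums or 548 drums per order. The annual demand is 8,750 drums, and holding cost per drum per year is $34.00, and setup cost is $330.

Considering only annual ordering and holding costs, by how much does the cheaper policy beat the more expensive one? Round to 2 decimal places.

$2,073.17

TC(Q) = (D/Q)S + (Q/2)H
TC(225) = (8,750/225)×330 + (225/2)×34 = $16,658.33
TC(548) = (8,750/548)×330 + (548/2)×34 = $14,585.16
Lots of 548 are cheaper by $2,073.17.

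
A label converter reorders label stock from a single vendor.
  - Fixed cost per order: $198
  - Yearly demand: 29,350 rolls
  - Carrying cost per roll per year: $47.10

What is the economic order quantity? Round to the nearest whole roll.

Q* = √(2·D·S / H) = √(2·29,350·198 / 47.1) = √246,764.3 ≈ 496.75

497 rolls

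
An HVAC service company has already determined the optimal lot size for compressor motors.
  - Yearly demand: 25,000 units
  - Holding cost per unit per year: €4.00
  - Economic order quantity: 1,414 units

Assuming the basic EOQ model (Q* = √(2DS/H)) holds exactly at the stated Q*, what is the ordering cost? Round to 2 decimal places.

From Q* = √(2DS/H) ⇒ Q*² = 2DS/H.
S = Q²H / (2D) = 1,414² × 4 / (2 × 25,000) = 159.9517

€159.95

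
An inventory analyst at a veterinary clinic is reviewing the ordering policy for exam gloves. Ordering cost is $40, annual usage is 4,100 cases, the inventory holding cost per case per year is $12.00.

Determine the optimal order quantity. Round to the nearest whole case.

Optimal lot size Q* = (2 × 4,100 × $40 / $12)^½ ≈ 165.33

165 cases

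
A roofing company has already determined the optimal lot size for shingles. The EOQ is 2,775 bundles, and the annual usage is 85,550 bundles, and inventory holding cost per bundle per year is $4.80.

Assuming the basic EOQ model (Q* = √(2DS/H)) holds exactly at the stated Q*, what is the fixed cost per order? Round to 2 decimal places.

Since Q* = (2DS/H)^½, squaring gives Q*²·H = 2DS.
S = Q²H / (2D) = 2,775² × 4.8 / (2 × 85,550) = 216.0316

$216.03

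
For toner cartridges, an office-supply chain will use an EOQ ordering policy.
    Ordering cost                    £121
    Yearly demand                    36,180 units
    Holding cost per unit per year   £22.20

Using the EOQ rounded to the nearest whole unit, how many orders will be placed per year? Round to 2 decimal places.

57.61 orders per year

2DS/H = 2·36,180·121/22.2 = 394,394.59
EOQ = √394,394.59 ≈ 628.01 → Q = 628
Orders per year = D/Q = 36,180 / 628 = 57.611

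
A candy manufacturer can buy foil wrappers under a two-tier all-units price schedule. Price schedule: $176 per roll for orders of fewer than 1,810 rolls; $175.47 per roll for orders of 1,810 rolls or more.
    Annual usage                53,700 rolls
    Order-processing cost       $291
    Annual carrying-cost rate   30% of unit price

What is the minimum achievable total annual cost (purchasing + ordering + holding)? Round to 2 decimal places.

H₁ = 30%×$176 = $52.8000;  H₂ = 30%×$175.47 = $52.6410
EOQ₁ = √(2×53,700×291/52.8000) = 769.36  (< 1,810, feasible at tier 1)
EOQ₂ = √(2×53,700×291/52.6410) = 770.52  (< 1,810 → use Q = 1,810 at tier-2 price)
TC(tier 1 (EOQ₁), Q≈769.4) = $9,491,822.40
TC(tier 2, Q≈1,810.0) = $9,479,012.64
Minimum at tier 2: $9,479,012.64

$9,479,012.64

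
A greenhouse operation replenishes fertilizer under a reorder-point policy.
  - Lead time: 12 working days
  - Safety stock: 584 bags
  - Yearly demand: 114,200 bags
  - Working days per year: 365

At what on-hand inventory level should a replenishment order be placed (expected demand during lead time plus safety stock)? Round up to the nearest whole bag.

Daily demand d = 114,200 / 365 = 312.877 bags/day
Demand during lead time = 312.877 × 12 = 3,754.52
Reorder point = 3,754.52 + 584 = 4,338.52 → round up

4,339 bags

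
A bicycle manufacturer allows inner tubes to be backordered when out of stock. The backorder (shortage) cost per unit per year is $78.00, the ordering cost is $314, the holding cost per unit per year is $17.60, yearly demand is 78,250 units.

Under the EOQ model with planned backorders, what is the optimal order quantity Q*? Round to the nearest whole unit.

1,850 units

Basic EOQ = √(2·78,250·314/17.6) = 1,670.958
Backorder adjustment √((H+b)/b) = √((17.6+78)/78) = 1.1071
Q* = 1,670.958 × 1.1071 ≈ 1,849.90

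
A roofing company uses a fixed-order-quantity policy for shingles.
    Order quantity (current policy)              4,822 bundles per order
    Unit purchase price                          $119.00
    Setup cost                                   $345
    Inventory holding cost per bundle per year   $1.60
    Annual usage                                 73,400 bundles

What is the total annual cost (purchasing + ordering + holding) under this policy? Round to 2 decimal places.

Orders/yr = 73,400/4,822 = 15.222; ordering cost = 15.222 × $345 = $5,251.56
Average inventory = 4,822/2 = 2411; holding cost = 2411 × $1.6 = $3,857.60
Purchase cost = D·C = 73,400 × 119 = $8,734,600.00
Total = $5,251.56 + $3,857.60 + $8,734,600.00 = $8,743,709.16

$8,743,709.16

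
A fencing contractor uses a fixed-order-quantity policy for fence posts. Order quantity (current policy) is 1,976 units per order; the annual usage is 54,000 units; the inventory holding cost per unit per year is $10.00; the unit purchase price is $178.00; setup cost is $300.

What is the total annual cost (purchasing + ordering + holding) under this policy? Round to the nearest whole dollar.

Annual ordering cost = (D/Q)·S = (54,000/1,976) × 300 = $8,198.38
Annual holding cost  = (Q/2)·H = (1,976/2) × 10 = $9,880.00
Purchase cost = D·C = 54,000 × 178 = $9,612,000.00
Total = $8,198.38 + $9,880.00 + $9,612,000.00 = $9,630,078.38

$9,630,078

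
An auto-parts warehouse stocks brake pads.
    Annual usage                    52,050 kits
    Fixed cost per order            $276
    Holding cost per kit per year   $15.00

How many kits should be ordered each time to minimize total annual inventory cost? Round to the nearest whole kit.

1,384 kits

2DS/H = 2·52,050·276/15 = 1,915,440.00
EOQ = √1,915,440.00 ≈ 1,383.99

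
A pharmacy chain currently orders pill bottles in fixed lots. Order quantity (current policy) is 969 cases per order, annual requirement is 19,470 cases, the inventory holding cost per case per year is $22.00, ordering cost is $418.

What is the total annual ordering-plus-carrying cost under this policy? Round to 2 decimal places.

Annual ordering cost = (D/Q)·S = (19,470/969) × 418 = $8,398.82
Annual holding cost  = (Q/2)·H = (969/2) × 22 = $10,659.00
Total = $8,398.82 + $10,659.00 = $19,057.82

$19,057.82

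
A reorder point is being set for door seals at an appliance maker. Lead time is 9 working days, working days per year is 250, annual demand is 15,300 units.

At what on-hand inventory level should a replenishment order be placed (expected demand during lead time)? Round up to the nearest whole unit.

Daily demand d = 15,300 / 250 = 61.200 units/day
Demand during lead time = 61.200 × 9 = 550.80
Reorder point = 550.80 → round up

551 units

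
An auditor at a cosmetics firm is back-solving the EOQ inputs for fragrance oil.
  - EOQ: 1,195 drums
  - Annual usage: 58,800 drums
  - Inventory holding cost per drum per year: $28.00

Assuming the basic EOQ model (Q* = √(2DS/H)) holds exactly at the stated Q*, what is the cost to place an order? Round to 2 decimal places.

From Q* = √(2DS/H) ⇒ Q*² = 2DS/H.
S = Q²H / (2D) = 1,195² × 28 / (2 × 58,800) = 340.0060

$340.01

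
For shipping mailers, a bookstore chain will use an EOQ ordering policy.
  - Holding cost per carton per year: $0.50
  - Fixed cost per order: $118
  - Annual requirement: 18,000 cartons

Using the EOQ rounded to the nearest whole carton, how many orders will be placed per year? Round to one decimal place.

6.2 orders per year

Q* = √(2·D·S / H) = √(2·18,000·118 / 0.5) = √8,496,000.0 ≈ 2,914.79 → Q = 2,915
Orders per year = D/Q = 18,000 / 2,915 = 6.175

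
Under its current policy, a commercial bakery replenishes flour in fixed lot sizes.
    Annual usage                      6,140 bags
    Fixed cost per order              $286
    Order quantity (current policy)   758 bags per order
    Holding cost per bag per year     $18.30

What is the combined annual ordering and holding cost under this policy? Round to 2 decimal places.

$9,252.38

Annual ordering cost = (D/Q)·S = (6,140/758) × 286 = $2,316.68
Annual holding cost  = (Q/2)·H = (758/2) × 18.3 = $6,935.70
Total = $2,316.68 + $6,935.70 = $9,252.38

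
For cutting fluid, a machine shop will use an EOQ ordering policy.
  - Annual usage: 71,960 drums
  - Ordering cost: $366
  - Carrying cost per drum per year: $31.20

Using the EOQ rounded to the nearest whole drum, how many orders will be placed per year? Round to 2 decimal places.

55.40 orders per year

Optimal lot size Q* = (2 × 71,960 × $366 / $31.2)^½ ≈ 1,299.34 → Q = 1,299
Orders per year = D/Q = 71,960 / 1,299 = 55.396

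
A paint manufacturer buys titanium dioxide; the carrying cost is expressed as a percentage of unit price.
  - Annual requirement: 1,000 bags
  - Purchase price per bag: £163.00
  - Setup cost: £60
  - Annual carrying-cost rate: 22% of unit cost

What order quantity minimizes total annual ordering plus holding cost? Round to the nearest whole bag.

Carrying cost H = £163 × 22% = £35.8600/bag/yr
2DS/H = 2·1,000·60/35.86 = 3,346.35
EOQ = √3,346.35 ≈ 57.85

58 bags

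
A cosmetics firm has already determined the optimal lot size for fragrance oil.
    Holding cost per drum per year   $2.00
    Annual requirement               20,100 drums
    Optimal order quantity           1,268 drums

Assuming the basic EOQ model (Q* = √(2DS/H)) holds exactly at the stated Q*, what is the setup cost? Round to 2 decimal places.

$79.99

Since Q* = (2DS/H)^½, squaring gives Q*²·H = 2DS.
S = Q²H / (2D) = 1,268² × 2 / (2 × 20,100) = 79.9912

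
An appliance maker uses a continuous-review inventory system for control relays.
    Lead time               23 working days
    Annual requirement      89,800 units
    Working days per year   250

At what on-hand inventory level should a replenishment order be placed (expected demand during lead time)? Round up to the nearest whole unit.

8,262 units

Daily demand d = 89,800 / 250 = 359.200 units/day
Demand during lead time = 359.200 × 23 = 8,261.60
Reorder point = 8,261.60 → round up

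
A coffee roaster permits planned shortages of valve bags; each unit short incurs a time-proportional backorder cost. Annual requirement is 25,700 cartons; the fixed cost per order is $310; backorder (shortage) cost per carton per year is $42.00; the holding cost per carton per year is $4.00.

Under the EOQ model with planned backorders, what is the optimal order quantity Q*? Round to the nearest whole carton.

Basic EOQ = √(2·25,700·310/4) = 1,995.871
Backorder adjustment √((H+b)/b) = √((4+42)/42) = 1.0465
Q* = 1,995.871 × 1.0465 ≈ 2,088.75

2,089 cartons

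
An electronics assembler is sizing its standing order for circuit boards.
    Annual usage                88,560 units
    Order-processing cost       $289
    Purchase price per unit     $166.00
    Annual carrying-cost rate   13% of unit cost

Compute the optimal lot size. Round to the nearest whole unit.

H = i·C = 0.13 × $166 = $21.5800 per unit-year
2DS/H = 2·88,560·289/21.58 = 2,371,996.29
EOQ = √2,371,996.29 ≈ 1,540.13

1,540 units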